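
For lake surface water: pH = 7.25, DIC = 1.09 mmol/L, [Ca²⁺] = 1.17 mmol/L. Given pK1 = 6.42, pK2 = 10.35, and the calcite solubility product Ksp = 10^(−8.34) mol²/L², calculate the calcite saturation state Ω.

α₂ = 1 / (1 + [H⁺]/K2 + [H⁺]²/(K1K2)) = 1 / (1 + 10^+3.10 + 10^+2.27)
   = 1 / (1 + 1258.9 + 186.21) = 1/1446.1 = 0.0006915
[CO3²⁻] = α₂ × DIC = 0.0006915 × 1.09 = 0.0007537 mmol/L = 0.7537 μmol/L
Ksp = 10^(−8.34) = 4.571×10^-9
Ω = [Ca²⁺][CO3²⁻]/Ksp = (1.17×10^-3)(7.537×10^-7) / 4.571×10^-9 = 0.193

Ω = 0.193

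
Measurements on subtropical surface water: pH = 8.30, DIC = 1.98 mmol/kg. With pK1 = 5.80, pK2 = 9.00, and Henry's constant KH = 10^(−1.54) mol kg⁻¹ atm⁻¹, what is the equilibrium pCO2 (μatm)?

pCO2 = 181 μatm

α₀ = 1 / (1 + K1/[H⁺] + K1K2/[H⁺]²) = 1 / (1 + 10^+2.50 + 10^+1.80)
   = 1 / (1 + 316.23 + 63.096) = 1/380.32 = 0.002629
[CO2*] = α₀ × DIC = 0.002629 × 1.98 = 0.005206 mmol/kg = 5.206 μmol/kg
pCO2 = [CO2*]/KH = 5.206×10^-6 / 2.884×10^-2 = 181 μatm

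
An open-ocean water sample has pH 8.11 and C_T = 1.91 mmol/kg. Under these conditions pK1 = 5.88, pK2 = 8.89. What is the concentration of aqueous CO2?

[CO2*] = 9.60 μmol/kg

α₀ = 1 / (1 + K1/[H⁺] + K1K2/[H⁺]²) = 1 / (1 + 10^+2.23 + 10^+1.45)
   = 1 / (1 + 169.82 + 28.184) = 1/199.01 = 0.005025
[CO2*] = α₀ × DIC = 0.005025 × 1.91 = 0.00960 mmol/kg = 9.60 μmol/kg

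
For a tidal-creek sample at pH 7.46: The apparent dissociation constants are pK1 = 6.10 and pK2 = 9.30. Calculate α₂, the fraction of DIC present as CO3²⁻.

α₂ = 1 / (1 + [H⁺]/K2 + [H⁺]²/(K1K2)) = 1 / (1 + 10^+1.84 + 10^+0.48)
   = 1 / (1 + 69.183 + 3.0200) = 1/73.203 = 0.01366

α₂ = 0.0137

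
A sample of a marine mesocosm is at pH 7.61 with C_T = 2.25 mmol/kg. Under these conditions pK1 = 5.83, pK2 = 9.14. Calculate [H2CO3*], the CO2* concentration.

α₀ = 1 / (1 + K1/[H⁺] + K1K2/[H⁺]²) = 1 / (1 + 10^+1.78 + 10^+0.25)
   = 1 / (1 + 60.256 + 1.7783) = 1/63.034 = 0.01586
[CO2*] = α₀ × DIC = 0.01586 × 2.25 = 0.0357 mmol/kg

[CO2*] = 0.0357 mmol/kg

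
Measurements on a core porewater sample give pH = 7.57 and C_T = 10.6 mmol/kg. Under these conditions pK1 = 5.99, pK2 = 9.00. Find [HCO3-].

[HCO3⁻] = 9.97 mmol/kg

α₁ = 1 / (1 + [H⁺]/K1 + K2/[H⁺]) = 1 / (1 + 10^-1.58 + 10^-1.43)
   = 1 / (1 + 0.026303 + 0.037154) = 1/1.0635 = 0.9403
[HCO3⁻] = α₁ × DIC = 0.9403 × 10.6 = 9.97 mmol/kg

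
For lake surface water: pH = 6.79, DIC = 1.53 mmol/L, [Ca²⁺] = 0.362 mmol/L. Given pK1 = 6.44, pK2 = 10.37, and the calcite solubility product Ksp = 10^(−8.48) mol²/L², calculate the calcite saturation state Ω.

Ω = 0.0304

α₂ = 1 / (1 + [H⁺]/K2 + [H⁺]²/(K1K2)) = 1 / (1 + 10^+3.58 + 10^+3.23)
   = 1 / (1 + 3801.9 + 1698.2) = 1/5501.1 = 0.0001818
[CO3²⁻] = α₂ × DIC = 0.0001818 × 1.53 = 0.0002781 mmol/L = 0.2781 μmol/L
Ksp = 10^(−8.48) = 3.311×10^-9
Ω = [Ca²⁺][CO3²⁻]/Ksp = (0.362×10^-3)(2.781×10^-7) / 3.311×10^-9 = 0.0304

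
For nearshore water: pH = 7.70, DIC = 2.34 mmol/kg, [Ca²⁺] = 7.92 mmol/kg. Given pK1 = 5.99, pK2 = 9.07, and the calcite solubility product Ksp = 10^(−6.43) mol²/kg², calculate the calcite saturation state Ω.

α₂ = 1 / (1 + [H⁺]/K2 + [H⁺]²/(K1K2)) = 1 / (1 + 10^+1.37 + 10^-0.34)
   = 1 / (1 + 23.442 + 0.45709) = 1/24.899 = 0.04016
[CO3²⁻] = α₂ × DIC = 0.04016 × 2.34 = 0.09398 mmol/kg
Ksp = 10^(−6.43) = 3.715×10^-7
Ω = [Ca²⁺][CO3²⁻]/Ksp = (7.92×10^-3)(9.398×10^-5) / 3.715×10^-7 = 2.00

Ω = 2.00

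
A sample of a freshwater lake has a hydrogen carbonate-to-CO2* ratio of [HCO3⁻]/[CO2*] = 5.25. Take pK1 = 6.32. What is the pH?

pH = 7.04

From K1 = [H⁺][HCO3⁻]/[CO2*]:  pH = pK1 + log₁₀([HCO3⁻]/[CO2*])
log₁₀(5.25) = +0.720
pH = 6.32 + (+0.720) = 7.04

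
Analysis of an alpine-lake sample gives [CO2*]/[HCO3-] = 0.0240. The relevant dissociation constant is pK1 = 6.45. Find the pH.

pH = 8.07

From K1 = [H⁺][HCO3-]/[CO2*]:  pH = pK1 − log₁₀([CO2*]/[HCO3-])
log₁₀(0.0240) = -1.620
pH = 6.45 − (-1.620) = 8.07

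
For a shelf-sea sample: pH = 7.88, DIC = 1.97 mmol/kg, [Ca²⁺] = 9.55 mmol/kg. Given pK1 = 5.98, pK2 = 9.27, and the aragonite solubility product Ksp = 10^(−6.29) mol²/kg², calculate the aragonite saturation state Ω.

α₂ = 1 / (1 + [H⁺]/K2 + [H⁺]²/(K1K2)) = 1 / (1 + 10^+1.39 + 10^-0.51)
   = 1 / (1 + 24.547 + 0.30903) = 1/25.856 = 0.03868
[CO3²⁻] = α₂ × DIC = 0.03868 × 1.97 = 0.07619 mmol/kg
Ksp = 10^(−6.29) = 5.129×10^-7
Ω = [Ca²⁺][CO3²⁻]/Ksp = (9.55×10^-3)(7.619×10^-5) / 5.129×10^-7 = 1.42

Ω = 1.42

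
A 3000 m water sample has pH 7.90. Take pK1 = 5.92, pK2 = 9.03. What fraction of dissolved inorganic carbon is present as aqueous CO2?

α₀ = 0.00965

α₀ = 1 / (1 + K1/[H⁺] + K1K2/[H⁺]²) = 1 / (1 + 10^+1.98 + 10^+0.85)
   = 1 / (1 + 95.499 + 7.0795) = 1/103.58 = 0.009654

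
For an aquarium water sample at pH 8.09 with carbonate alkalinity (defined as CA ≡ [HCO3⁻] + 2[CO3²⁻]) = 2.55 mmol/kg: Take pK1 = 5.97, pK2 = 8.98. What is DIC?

CA = [HCO3⁻] + 2[CO3²⁻] = (α₁ + 2α₂)·DIC
At pH 8.09: [H⁺]/K1 = 10^-2.12 = 0.0075858, K2/[H⁺] = 10^-0.89 = 0.12882
α₁ = 1/(1 + 0.0075858 + 0.12882) = 1/1.1364 = 0.8800; α₂ = α₁·K2/[H⁺] = 0.1134
α₁ + 2α₂ = 1.1067
DIC = CA / (α₁ + 2α₂) = 2.55 / 1.1067 = 2.30 mmol/kg

DIC = 2.30 mmol/kg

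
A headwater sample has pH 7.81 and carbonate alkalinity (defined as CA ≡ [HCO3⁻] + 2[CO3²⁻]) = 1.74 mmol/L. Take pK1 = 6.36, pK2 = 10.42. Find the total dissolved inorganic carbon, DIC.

DIC = 1.80 mmol/L

CA = [HCO3⁻] + 2[CO3²⁻] = (α₁ + 2α₂)·DIC
At pH 7.81: [H⁺]/K1 = 10^-1.45 = 0.035481, K2/[H⁺] = 10^-2.61 = 0.0024547
α₁ = 1/(1 + 0.035481 + 0.0024547) = 1/1.0379 = 0.9635; α₂ = α₁·K2/[H⁺] = 0.002365
α₁ + 2α₂ = 0.9682
DIC = CA / (α₁ + 2α₂) = 1.74 / 0.9682 = 1.80 mmol/L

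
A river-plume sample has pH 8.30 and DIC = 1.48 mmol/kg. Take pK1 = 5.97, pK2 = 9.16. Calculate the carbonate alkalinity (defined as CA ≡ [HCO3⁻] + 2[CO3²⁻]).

CA = 1.65 mmol/kg

CA = [HCO3⁻] + 2[CO3²⁻] = (α₁ + 2α₂)·DIC
At pH 8.30: [H⁺]/K1 = 10^-2.33 = 0.0046774, K2/[H⁺] = 10^-0.86 = 0.13804
α₁ = 1/(1 + 0.0046774 + 0.13804) = 1/1.1427 = 0.8751; α₂ = α₁·K2/[H⁺] = 0.1208
α₁ + 2α₂ = 1.1167
CA = 1.1167 × 1.48 = 1.65 mmol/kg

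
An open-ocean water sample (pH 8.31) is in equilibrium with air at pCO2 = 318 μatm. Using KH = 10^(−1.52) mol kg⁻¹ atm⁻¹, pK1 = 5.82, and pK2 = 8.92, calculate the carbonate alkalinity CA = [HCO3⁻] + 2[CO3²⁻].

[CO2*] = KH · pCO2 = 10^(−1.52) × 318×10^-6 = 9.603×10^-6 mol/kg
α₀ = 1/(1 + K1/[H⁺] + K1K2/[H⁺]²) = 1/(1 + 10^+2.49 + 10^+1.88) = 0.002591
DIC = [CO2*]/α₀ = 9.603×10^-6 / 0.002591 = 3.706 mmol/kg
CA = (α₁ + 2α₂)·DIC = (0.8008 + 2×0.1966) × 3.706 = 4.42 mmol/kg

CA = 4.42 mmol/kg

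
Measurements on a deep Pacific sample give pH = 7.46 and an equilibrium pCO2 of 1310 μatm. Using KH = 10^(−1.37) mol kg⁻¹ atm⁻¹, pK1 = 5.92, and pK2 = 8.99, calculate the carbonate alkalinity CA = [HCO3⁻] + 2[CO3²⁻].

CA = 2.05 mmol/kg

[CO2*] = KH · pCO2 = 10^(−1.37) × 1310×10^-6 = 5.588×10^-5 mol/kg
α₀ = 1/(1 + K1/[H⁺] + K1K2/[H⁺]²) = 1/(1 + 10^+1.54 + 10^+0.01) = 0.02725
DIC = [CO2*]/α₀ = 5.588×10^-5 / 0.02725 = 2.051 mmol/kg
CA = (α₁ + 2α₂)·DIC = (0.9449 + 2×0.02788) × 2.051 = 2.05 mmol/kg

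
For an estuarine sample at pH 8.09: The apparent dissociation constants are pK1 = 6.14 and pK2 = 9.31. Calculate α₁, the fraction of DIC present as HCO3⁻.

α₁ = 0.933

α₁ = 1 / (1 + [H⁺]/K1 + K2/[H⁺]) = 1 / (1 + 10^-1.95 + 10^-1.22)
   = 1 / (1 + 0.011220 + 0.060256) = 1/1.0715 = 0.9333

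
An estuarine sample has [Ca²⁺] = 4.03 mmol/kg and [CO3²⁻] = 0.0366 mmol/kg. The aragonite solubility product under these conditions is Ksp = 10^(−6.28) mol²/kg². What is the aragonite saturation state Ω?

Ω = 0.281

Ksp = 10^(−6.28) = 5.248×10^-7
Ω = [Ca²⁺][CO3²⁻]/Ksp = (4.03×10^-3)(0.0366×10^-3) / 5.248×10^-7 = 0.281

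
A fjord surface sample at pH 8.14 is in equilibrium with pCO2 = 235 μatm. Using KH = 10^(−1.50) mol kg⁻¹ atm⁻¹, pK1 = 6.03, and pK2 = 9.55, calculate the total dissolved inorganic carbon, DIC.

DIC = 1.00 mmol/kg

[CO2*] = KH · pCO2 = 10^(−1.50) × 235×10^-6 = 7.431×10^-6 mol/kg
α₀ = 1/(1 + K1/[H⁺] + K1K2/[H⁺]²) = 1/(1 + 10^+2.11 + 10^+0.70) = 0.007416
DIC = [CO2*]/α₀ = 7.431×10^-6 / 0.007416 = 1.00 mmol/kg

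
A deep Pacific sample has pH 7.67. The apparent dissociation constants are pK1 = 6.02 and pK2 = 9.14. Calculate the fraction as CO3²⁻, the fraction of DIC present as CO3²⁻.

α₂ = 1 / (1 + [H⁺]/K2 + [H⁺]²/(K1K2)) = 1 / (1 + 10^+1.47 + 10^-0.18)
   = 1 / (1 + 29.512 + 0.66069) = 1/31.173 = 0.03208

α₂ = 0.0321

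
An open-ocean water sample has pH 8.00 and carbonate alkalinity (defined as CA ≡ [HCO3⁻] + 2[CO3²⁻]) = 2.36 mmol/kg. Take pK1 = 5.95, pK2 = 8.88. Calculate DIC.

DIC = 2.13 mmol/kg

CA = [HCO3⁻] + 2[CO3²⁻] = (α₁ + 2α₂)·DIC
At pH 8.00: [H⁺]/K1 = 10^-2.05 = 0.0089125, K2/[H⁺] = 10^-0.88 = 0.13183
α₁ = 1/(1 + 0.0089125 + 0.13183) = 1/1.1407 = 0.8766; α₂ = α₁·K2/[H⁺] = 0.1156
α₁ + 2α₂ = 1.1077
DIC = CA / (α₁ + 2α₂) = 2.36 / 1.1077 = 2.13 mmol/kg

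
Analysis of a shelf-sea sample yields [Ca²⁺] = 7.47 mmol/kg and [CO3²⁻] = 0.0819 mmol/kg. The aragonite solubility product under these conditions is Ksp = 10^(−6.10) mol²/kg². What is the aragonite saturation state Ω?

Ω = 0.770

Ksp = 10^(−6.10) = 7.943×10^-7
Ω = [Ca²⁺][CO3²⁻]/Ksp = (7.47×10^-3)(0.0819×10^-3) / 7.943×10^-7 = 0.770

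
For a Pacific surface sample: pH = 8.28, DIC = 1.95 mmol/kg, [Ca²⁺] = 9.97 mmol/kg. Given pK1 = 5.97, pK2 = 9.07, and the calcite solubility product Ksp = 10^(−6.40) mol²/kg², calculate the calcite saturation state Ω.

Ω = 6.79

α₂ = 1 / (1 + [H⁺]/K2 + [H⁺]²/(K1K2)) = 1 / (1 + 10^+0.79 + 10^-1.52)
   = 1 / (1 + 6.1660 + 0.030200) = 1/7.1961 = 0.1390
[CO3²⁻] = α₂ × DIC = 0.1390 × 1.95 = 0.2710 mmol/kg
Ksp = 10^(−6.40) = 3.981×10^-7
Ω = [Ca²⁺][CO3²⁻]/Ksp = (9.97×10^-3)(2.710×10^-4) / 3.981×10^-7 = 6.79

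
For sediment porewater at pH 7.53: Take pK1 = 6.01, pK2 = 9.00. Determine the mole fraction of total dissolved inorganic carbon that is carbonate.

α₂ = 1 / (1 + [H⁺]/K2 + [H⁺]²/(K1K2)) = 1 / (1 + 10^+1.47 + 10^-0.05)
   = 1 / (1 + 29.512 + 0.89125) = 1/31.403 = 0.03184

α₂ = 0.0318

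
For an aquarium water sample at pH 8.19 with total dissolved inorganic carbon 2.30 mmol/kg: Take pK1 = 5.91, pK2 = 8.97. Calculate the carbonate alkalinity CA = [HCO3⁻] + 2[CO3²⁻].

CA = 2.62 mmol/kg

CA = [HCO3⁻] + 2[CO3²⁻] = (α₁ + 2α₂)·DIC
At pH 8.19: [H⁺]/K1 = 10^-2.28 = 0.0052481, K2/[H⁺] = 10^-0.78 = 0.16596
α₁ = 1/(1 + 0.0052481 + 0.16596) = 1/1.1712 = 0.8538; α₂ = α₁·K2/[H⁺] = 0.1417
α₁ + 2α₂ = 1.1372
CA = 1.1372 × 2.30 = 2.62 mmol/kg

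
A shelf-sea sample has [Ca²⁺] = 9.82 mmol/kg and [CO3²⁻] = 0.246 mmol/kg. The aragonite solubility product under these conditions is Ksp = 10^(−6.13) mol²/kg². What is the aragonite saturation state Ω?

Ksp = 10^(−6.13) = 7.413×10^-7
Ω = [Ca²⁺][CO3²⁻]/Ksp = (9.82×10^-3)(0.246×10^-3) / 7.413×10^-7 = 3.26

Ω = 3.26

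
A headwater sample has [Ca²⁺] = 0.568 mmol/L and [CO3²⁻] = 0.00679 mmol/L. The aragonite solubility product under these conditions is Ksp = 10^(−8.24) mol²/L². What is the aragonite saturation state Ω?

Ksp = 10^(−8.24) = 5.754×10^-9
Ω = [Ca²⁺][CO3²⁻]/Ksp = (0.568×10^-3)(0.00679×10^-3) / 5.754×10^-9 = 0.670

Ω = 0.670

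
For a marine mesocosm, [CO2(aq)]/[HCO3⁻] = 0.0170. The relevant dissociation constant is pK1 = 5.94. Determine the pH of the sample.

pH = 7.71

From K1 = [H⁺][HCO3⁻]/[CO2(aq)]:  pH = pK1 − log₁₀([CO2(aq)]/[HCO3⁻])
log₁₀(0.0170) = -1.770
pH = 5.94 − (-1.770) = 7.71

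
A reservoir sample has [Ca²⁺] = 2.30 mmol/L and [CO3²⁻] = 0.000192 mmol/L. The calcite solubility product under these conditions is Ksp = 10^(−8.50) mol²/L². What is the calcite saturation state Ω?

Ω = 0.140

Ksp = 10^(−8.50) = 3.162×10^-9
Ω = [Ca²⁺][CO3²⁻]/Ksp = (2.30×10^-3)(0.000192×10^-3) / 3.162×10^-9 = 0.140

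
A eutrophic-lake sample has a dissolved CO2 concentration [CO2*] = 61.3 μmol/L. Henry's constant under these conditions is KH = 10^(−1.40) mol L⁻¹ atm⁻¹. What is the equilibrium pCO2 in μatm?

pCO2 = 1540 μatm

KH = 10^(−1.40) = 3.981×10^-2 mol L⁻¹ atm⁻¹
pCO2 = [CO2*]/KH = 61.3×10^-6 / 3.981×10^-2 = 1.54×10^-3 atm = 1540 μatm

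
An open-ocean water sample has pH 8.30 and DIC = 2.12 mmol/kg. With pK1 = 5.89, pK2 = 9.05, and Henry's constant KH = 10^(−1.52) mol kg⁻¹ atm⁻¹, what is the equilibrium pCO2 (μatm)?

α₀ = 1 / (1 + K1/[H⁺] + K1K2/[H⁺]²) = 1 / (1 + 10^+2.41 + 10^+1.66)
   = 1 / (1 + 257.04 + 45.709) = 1/303.75 = 0.003292
[CO2*] = α₀ × DIC = 0.003292 × 2.12 = 0.006979 mmol/kg = 6.979 μmol/kg
pCO2 = [CO2*]/KH = 6.979×10^-6 / 3.020×10^-2 = 231 μatm

pCO2 = 231 μatm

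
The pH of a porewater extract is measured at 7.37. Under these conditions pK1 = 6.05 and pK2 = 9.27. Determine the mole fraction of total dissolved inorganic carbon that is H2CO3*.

α₀ = 0.0451

α₀ = 1 / (1 + K1/[H⁺] + K1K2/[H⁺]²) = 1 / (1 + 10^+1.32 + 10^-0.58)
   = 1 / (1 + 20.893 + 0.26303) = 1/22.156 = 0.04513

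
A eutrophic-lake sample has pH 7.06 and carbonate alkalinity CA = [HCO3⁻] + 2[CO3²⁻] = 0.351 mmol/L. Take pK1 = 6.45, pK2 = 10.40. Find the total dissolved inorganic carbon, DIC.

DIC = 0.437 mmol/L

CA = [HCO3⁻] + 2[CO3²⁻] = (α₁ + 2α₂)·DIC
At pH 7.06: [H⁺]/K1 = 10^-0.61 = 0.24547, K2/[H⁺] = 10^-3.34 = 0.00045709
α₁ = 1/(1 + 0.24547 + 0.00045709) = 1/1.2459 = 0.8026; α₂ = α₁·K2/[H⁺] = 0.0003669
α₁ + 2α₂ = 0.8033
DIC = CA / (α₁ + 2α₂) = 0.351 / 0.8033 = 0.437 mmol/L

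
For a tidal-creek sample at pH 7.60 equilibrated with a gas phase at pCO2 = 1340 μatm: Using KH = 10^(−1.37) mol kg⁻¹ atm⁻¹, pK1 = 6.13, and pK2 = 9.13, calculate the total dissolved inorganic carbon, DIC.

DIC = 1.79 mmol/kg

[CO2*] = KH · pCO2 = 10^(−1.37) × 1340×10^-6 = 5.716×10^-5 mol/kg
α₀ = 1/(1 + K1/[H⁺] + K1K2/[H⁺]²) = 1/(1 + 10^+1.47 + 10^-0.06) = 0.03186
DIC = [CO2*]/α₀ = 5.716×10^-5 / 0.03186 = 1.79 mmol/kg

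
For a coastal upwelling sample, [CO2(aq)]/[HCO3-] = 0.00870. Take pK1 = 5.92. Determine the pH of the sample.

pH = 7.98

From K1 = [H⁺][HCO3-]/[CO2(aq)]:  pH = pK1 − log₁₀([CO2(aq)]/[HCO3-])
log₁₀(0.00870) = -2.060
pH = 5.92 − (-2.060) = 7.98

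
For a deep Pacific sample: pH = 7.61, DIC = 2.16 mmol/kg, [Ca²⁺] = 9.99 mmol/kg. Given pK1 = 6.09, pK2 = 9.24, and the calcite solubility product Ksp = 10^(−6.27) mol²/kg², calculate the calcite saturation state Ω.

α₂ = 1 / (1 + [H⁺]/K2 + [H⁺]²/(K1K2)) = 1 / (1 + 10^+1.63 + 10^+0.11)
   = 1 / (1 + 42.658 + 1.2882) = 1/44.946 = 0.02225
[CO3²⁻] = α₂ × DIC = 0.02225 × 2.16 = 0.04806 mmol/kg
Ksp = 10^(−6.27) = 5.370×10^-7
Ω = [Ca²⁺][CO3²⁻]/Ksp = (9.99×10^-3)(4.806×10^-5) / 5.370×10^-7 = 0.894

Ω = 0.894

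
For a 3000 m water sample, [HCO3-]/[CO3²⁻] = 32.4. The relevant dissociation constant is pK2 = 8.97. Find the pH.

From K2 = [H⁺][CO3²⁻]/[HCO3-]:  pH = pK2 − log₁₀([HCO3-]/[CO3²⁻])
log₁₀(32.4) = +1.511
pH = 8.97 − (+1.511) = 7.46

pH = 7.46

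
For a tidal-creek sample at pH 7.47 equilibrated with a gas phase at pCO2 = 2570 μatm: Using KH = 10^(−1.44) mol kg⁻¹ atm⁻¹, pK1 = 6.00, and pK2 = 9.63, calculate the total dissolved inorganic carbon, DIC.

[CO2*] = KH · pCO2 = 10^(−1.44) × 2570×10^-6 = 9.331×10^-5 mol/kg
α₀ = 1/(1 + K1/[H⁺] + K1K2/[H⁺]²) = 1/(1 + 10^+1.47 + 10^-0.69) = 0.03256
DIC = [CO2*]/α₀ = 9.331×10^-5 / 0.03256 = 2.87 mmol/kg

DIC = 2.87 mmol/kg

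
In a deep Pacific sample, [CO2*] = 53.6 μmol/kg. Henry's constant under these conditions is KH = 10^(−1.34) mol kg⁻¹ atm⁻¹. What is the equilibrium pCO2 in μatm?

KH = 10^(−1.34) = 4.571×10^-2 mol kg⁻¹ atm⁻¹
pCO2 = [CO2*]/KH = 53.6×10^-6 / 4.571×10^-2 = 1.17×10^-3 atm = 1170 μatm

pCO2 = 1170 μatm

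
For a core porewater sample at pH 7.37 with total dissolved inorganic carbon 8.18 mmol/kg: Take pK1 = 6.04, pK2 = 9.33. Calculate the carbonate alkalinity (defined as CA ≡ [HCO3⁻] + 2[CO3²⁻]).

CA = 7.90 mmol/kg

CA = [HCO3⁻] + 2[CO3²⁻] = (α₁ + 2α₂)·DIC
At pH 7.37: [H⁺]/K1 = 10^-1.33 = 0.046774, K2/[H⁺] = 10^-1.96 = 0.010965
α₁ = 1/(1 + 0.046774 + 0.010965) = 1/1.0577 = 0.9454; α₂ = α₁·K2/[H⁺] = 0.01037
α₁ + 2α₂ = 0.9661
CA = 0.9661 × 8.18 = 7.90 mmol/kg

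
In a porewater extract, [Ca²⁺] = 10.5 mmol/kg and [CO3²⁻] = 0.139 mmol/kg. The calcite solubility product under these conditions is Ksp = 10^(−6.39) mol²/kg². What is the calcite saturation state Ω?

Ω = 3.58

Ksp = 10^(−6.39) = 4.074×10^-7
Ω = [Ca²⁺][CO3²⁻]/Ksp = (10.5×10^-3)(0.139×10^-3) / 4.074×10^-7 = 3.58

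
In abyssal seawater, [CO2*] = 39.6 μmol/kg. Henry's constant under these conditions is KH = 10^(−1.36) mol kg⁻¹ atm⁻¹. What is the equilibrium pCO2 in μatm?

KH = 10^(−1.36) = 4.365×10^-2 mol kg⁻¹ atm⁻¹
pCO2 = [CO2*]/KH = 39.6×10^-6 / 4.365×10^-2 = 9.07×10^-4 atm = 907 μatm

pCO2 = 907 μatm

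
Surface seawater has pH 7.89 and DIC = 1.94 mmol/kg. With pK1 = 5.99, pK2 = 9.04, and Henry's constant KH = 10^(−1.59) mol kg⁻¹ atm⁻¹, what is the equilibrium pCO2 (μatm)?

pCO2 = 877 μatm

α₀ = 1 / (1 + K1/[H⁺] + K1K2/[H⁺]²) = 1 / (1 + 10^+1.90 + 10^+0.75)
   = 1 / (1 + 79.433 + 5.6234) = 1/86.056 = 0.01162
[CO2*] = α₀ × DIC = 0.01162 × 1.94 = 0.02254 mmol/kg
pCO2 = [CO2*]/KH = 2.254×10^-5 / 2.570×10^-2 = 877 μatm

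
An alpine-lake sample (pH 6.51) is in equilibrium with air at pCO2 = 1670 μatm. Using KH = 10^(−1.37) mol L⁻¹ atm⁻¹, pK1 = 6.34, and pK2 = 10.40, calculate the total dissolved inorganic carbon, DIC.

[CO2*] = KH · pCO2 = 10^(−1.37) × 1670×10^-6 = 7.124×10^-5 mol/L
α₀ = 1/(1 + K1/[H⁺] + K1K2/[H⁺]²) = 1/(1 + 10^+0.17 + 10^-3.72) = 0.4033
DIC = [CO2*]/α₀ = 7.124×10^-5 / 0.4033 = 0.177 mmol/L

DIC = 0.177 mmol/L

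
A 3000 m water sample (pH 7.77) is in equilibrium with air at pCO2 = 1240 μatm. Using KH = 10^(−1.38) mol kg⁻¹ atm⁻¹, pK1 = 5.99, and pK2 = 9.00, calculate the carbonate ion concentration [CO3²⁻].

[CO3²⁻] = 0.183 mmol/kg

[CO2*] = KH · pCO2 = 10^(−1.38) × 1240×10^-6 = 5.169×10^-5 mol/kg
α₀ = 1/(1 + K1/[H⁺] + K1K2/[H⁺]²) = 1/(1 + 10^+1.78 + 10^+0.55) = 0.01543
DIC = [CO2*]/α₀ = 5.169×10^-5 / 0.01543 = 3.350 mmol/kg
[CO3²⁻] = α₂·DIC; α₂ = 0.05475, so [CO3²⁻] = 0.05475 × 3.350 = 0.183 mmol/kg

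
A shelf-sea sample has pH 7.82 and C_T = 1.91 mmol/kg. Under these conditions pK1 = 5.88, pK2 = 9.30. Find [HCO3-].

[HCO3⁻] = 1.83 mmol/kg

α₁ = 1 / (1 + [H⁺]/K1 + K2/[H⁺]) = 1 / (1 + 10^-1.94 + 10^-1.48)
   = 1 / (1 + 0.011482 + 0.033113) = 1/1.0446 = 0.9573
[HCO3⁻] = α₁ × DIC = 0.9573 × 1.91 = 1.83 mmol/kg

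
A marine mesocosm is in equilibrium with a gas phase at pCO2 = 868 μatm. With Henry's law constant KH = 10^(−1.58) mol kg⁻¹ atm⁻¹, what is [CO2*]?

[CO2*] = 22.8 μmol/kg

KH = 10^(−1.58) = 2.630×10^-2 mol kg⁻¹ atm⁻¹
[CO2*] = KH · pCO2 = 2.630×10^-2 × 868×10^-6 atm = 2.28×10^-5 mol/kg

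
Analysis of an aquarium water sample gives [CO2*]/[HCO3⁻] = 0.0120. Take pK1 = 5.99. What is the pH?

pH = 7.91

From K1 = [H⁺][HCO3⁻]/[CO2*]:  pH = pK1 − log₁₀([CO2*]/[HCO3⁻])
log₁₀(0.0120) = -1.921
pH = 5.99 − (-1.921) = 7.91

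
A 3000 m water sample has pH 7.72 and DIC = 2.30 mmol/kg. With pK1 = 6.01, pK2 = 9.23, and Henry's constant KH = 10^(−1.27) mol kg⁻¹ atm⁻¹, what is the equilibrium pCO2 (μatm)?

pCO2 = 795 μatm

α₀ = 1 / (1 + K1/[H⁺] + K1K2/[H⁺]²) = 1 / (1 + 10^+1.71 + 10^+0.20)
   = 1 / (1 + 51.286 + 1.5849) = 1/53.871 = 0.01856
[CO2*] = α₀ × DIC = 0.01856 × 2.30 = 0.04269 mmol/kg
pCO2 = [CO2*]/KH = 4.269×10^-5 / 5.370×10^-2 = 795 μatm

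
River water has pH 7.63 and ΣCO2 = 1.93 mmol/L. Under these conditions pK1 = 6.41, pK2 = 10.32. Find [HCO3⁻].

[HCO3⁻] = 1.82 mmol/L

α₁ = 1 / (1 + [H⁺]/K1 + K2/[H⁺]) = 1 / (1 + 10^-1.22 + 10^-2.69)
   = 1 / (1 + 0.060256 + 0.0020417) = 1/1.0623 = 0.9414
[HCO3⁻] = α₁ × DIC = 0.9414 × 1.93 = 1.82 mmol/L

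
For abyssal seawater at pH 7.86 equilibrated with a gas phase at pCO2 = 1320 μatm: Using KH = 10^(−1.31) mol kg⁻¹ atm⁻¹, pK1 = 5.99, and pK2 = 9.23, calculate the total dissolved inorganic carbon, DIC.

DIC = 5.06 mmol/kg

[CO2*] = KH · pCO2 = 10^(−1.31) × 1320×10^-6 = 6.465×10^-5 mol/kg
α₀ = 1/(1 + K1/[H⁺] + K1K2/[H⁺]²) = 1/(1 + 10^+1.87 + 10^+0.50) = 0.01277
DIC = [CO2*]/α₀ = 6.465×10^-5 / 0.01277 = 5.06 mmol/kg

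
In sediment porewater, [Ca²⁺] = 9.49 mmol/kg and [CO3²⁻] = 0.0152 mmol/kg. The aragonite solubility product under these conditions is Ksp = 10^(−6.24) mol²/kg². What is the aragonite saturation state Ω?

Ksp = 10^(−6.24) = 5.754×10^-7
Ω = [Ca²⁺][CO3²⁻]/Ksp = (9.49×10^-3)(0.0152×10^-3) / 5.754×10^-7 = 0.251

Ω = 0.251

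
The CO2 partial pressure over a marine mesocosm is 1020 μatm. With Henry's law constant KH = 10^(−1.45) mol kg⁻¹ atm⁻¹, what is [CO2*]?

KH = 10^(−1.45) = 3.548×10^-2 mol kg⁻¹ atm⁻¹
[CO2*] = KH · pCO2 = 3.548×10^-2 × 1020×10^-6 atm = 3.62×10^-5 mol/kg

[CO2*] = 36.2 μmol/kg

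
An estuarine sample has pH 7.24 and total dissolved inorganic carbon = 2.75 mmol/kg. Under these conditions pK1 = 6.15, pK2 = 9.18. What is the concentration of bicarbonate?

[HCO3⁻] = 2.52 mmol/kg

α₁ = 1 / (1 + [H⁺]/K1 + K2/[H⁺]) = 1 / (1 + 10^-1.09 + 10^-1.94)
   = 1 / (1 + 0.081283 + 0.011482) = 1/1.0928 = 0.9151
[HCO3⁻] = α₁ × DIC = 0.9151 × 2.75 = 2.52 mmol/kg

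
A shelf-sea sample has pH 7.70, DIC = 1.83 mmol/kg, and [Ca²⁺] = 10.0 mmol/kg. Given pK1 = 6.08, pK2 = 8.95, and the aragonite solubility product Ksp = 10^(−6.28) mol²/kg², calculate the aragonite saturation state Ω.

α₂ = 1 / (1 + [H⁺]/K2 + [H⁺]²/(K1K2)) = 1 / (1 + 10^+1.25 + 10^-0.37)
   = 1 / (1 + 17.783 + 0.42658) = 1/19.209 = 0.05206
[CO3²⁻] = α₂ × DIC = 0.05206 × 1.83 = 0.09527 mmol/kg
Ksp = 10^(−6.28) = 5.248×10^-7
Ω = [Ca²⁺][CO3²⁻]/Ksp = (10.0×10^-3)(9.527×10^-5) / 5.248×10^-7 = 1.82

Ω = 1.82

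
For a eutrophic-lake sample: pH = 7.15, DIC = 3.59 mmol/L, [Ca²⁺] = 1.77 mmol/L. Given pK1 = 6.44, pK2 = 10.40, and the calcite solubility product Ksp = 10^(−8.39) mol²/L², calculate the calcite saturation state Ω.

Ω = 0.734

α₂ = 1 / (1 + [H⁺]/K2 + [H⁺]²/(K1K2)) = 1 / (1 + 10^+3.25 + 10^+2.54)
   = 1 / (1 + 1778.3 + 346.74) = 1/2126.0 = 0.0004704
[CO3²⁻] = α₂ × DIC = 0.0004704 × 3.59 = 0.001689 mmol/L = 1.689 μmol/L
Ksp = 10^(−8.39) = 4.074×10^-9
Ω = [Ca²⁺][CO3²⁻]/Ksp = (1.77×10^-3)(1.689×10^-6) / 4.074×10^-9 = 0.734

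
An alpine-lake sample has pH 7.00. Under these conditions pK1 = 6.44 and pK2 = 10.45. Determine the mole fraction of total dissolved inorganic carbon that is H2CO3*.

α₀ = 0.216

α₀ = 1 / (1 + K1/[H⁺] + K1K2/[H⁺]²) = 1 / (1 + 10^+0.56 + 10^-2.89)
   = 1 / (1 + 3.6308 + 0.0012882) = 1/4.6321 = 0.2159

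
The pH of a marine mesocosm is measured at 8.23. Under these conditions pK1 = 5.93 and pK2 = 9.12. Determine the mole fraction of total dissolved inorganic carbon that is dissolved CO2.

α₀ = 1 / (1 + K1/[H⁺] + K1K2/[H⁺]²) = 1 / (1 + 10^+2.30 + 10^+1.41)
   = 1 / (1 + 199.53 + 25.704) = 1/226.23 = 0.004420

α₀ = 0.00442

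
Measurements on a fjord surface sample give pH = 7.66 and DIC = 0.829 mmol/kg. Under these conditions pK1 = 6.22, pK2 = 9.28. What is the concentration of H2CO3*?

[CO2*] = 0.0284 mmol/kg

α₀ = 1 / (1 + K1/[H⁺] + K1K2/[H⁺]²) = 1 / (1 + 10^+1.44 + 10^-0.18)
   = 1 / (1 + 27.542 + 0.66069) = 1/29.203 = 0.03424
[CO2*] = α₀ × DIC = 0.03424 × 0.829 = 0.0284 mmol/kg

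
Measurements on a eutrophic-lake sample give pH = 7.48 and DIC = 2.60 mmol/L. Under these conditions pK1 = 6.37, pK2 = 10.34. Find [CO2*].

[CO2*] = 0.187 mmol/L

α₀ = 1 / (1 + K1/[H⁺] + K1K2/[H⁺]²) = 1 / (1 + 10^+1.11 + 10^-1.75)
   = 1 / (1 + 12.882 + 0.017783) = 1/13.900 = 0.07194
[CO2*] = α₀ × DIC = 0.07194 × 2.60 = 0.187 mmol/L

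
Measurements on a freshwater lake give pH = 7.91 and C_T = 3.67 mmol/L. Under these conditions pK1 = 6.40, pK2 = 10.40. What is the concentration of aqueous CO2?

[CO2*] = 0.110 mmol/L

α₀ = 1 / (1 + K1/[H⁺] + K1K2/[H⁺]²) = 1 / (1 + 10^+1.51 + 10^-0.98)
   = 1 / (1 + 32.359 + 0.10471) = 1/33.464 = 0.02988
[CO2*] = α₀ × DIC = 0.02988 × 3.67 = 0.110 mmol/L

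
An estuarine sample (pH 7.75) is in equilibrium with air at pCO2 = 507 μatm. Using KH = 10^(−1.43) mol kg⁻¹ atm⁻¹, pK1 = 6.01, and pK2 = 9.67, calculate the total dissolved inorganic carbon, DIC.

[CO2*] = KH · pCO2 = 10^(−1.43) × 507×10^-6 = 1.884×10^-5 mol/kg
α₀ = 1/(1 + K1/[H⁺] + K1K2/[H⁺]²) = 1/(1 + 10^+1.74 + 10^-0.18) = 0.01766
DIC = [CO2*]/α₀ = 1.884×10^-5 / 0.01766 = 1.07 mmol/kg

DIC = 1.07 mmol/kg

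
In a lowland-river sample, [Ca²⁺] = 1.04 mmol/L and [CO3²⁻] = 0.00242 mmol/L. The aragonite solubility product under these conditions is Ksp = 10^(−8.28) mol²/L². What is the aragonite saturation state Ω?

Ksp = 10^(−8.28) = 5.248×10^-9
Ω = [Ca²⁺][CO3²⁻]/Ksp = (1.04×10^-3)(0.00242×10^-3) / 5.248×10^-9 = 0.480

Ω = 0.480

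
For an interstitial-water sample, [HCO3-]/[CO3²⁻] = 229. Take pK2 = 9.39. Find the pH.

From K2 = [H⁺][CO3²⁻]/[HCO3-]:  pH = pK2 − log₁₀([HCO3-]/[CO3²⁻])
log₁₀(229) = +2.360
pH = 9.39 − (+2.360) = 7.03

pH = 7.03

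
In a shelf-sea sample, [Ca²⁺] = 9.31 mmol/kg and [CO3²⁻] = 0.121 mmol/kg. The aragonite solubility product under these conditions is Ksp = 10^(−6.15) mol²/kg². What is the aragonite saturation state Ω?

Ω = 1.59

Ksp = 10^(−6.15) = 7.079×10^-7
Ω = [Ca²⁺][CO3²⁻]/Ksp = (9.31×10^-3)(0.121×10^-3) / 7.079×10^-7 = 1.59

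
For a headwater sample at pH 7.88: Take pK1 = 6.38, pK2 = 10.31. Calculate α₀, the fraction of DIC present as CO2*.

α₀ = 0.0305

α₀ = 1 / (1 + K1/[H⁺] + K1K2/[H⁺]²) = 1 / (1 + 10^+1.50 + 10^-0.93)
   = 1 / (1 + 31.623 + 0.11749) = 1/32.740 = 0.03054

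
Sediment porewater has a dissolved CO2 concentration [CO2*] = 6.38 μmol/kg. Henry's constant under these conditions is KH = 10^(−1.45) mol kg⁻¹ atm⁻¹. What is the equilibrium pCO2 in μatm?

KH = 10^(−1.45) = 3.548×10^-2 mol kg⁻¹ atm⁻¹
pCO2 = [CO2*]/KH = 6.38×10^-6 / 3.548×10^-2 = 1.80×10^-4 atm = 180 μatm

pCO2 = 180 μatm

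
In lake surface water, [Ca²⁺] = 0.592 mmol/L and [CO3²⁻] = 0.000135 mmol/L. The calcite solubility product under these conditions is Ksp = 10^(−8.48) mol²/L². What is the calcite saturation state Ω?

Ksp = 10^(−8.48) = 3.311×10^-9
Ω = [Ca²⁺][CO3²⁻]/Ksp = (0.592×10^-3)(0.000135×10^-3) / 3.311×10^-9 = 0.0241

Ω = 0.0241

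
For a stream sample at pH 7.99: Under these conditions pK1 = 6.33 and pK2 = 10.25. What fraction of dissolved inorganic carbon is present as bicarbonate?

α₁ = 1 / (1 + [H⁺]/K1 + K2/[H⁺]) = 1 / (1 + 10^-1.66 + 10^-2.26)
   = 1 / (1 + 0.021878 + 0.0054954) = 1/1.0274 = 0.9734

α₁ = 0.973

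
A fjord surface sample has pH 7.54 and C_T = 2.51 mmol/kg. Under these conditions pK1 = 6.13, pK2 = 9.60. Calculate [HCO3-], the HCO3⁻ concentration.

α₁ = 1 / (1 + [H⁺]/K1 + K2/[H⁺]) = 1 / (1 + 10^-1.41 + 10^-2.06)
   = 1 / (1 + 0.038905 + 0.0087096) = 1/1.0476 = 0.9545
[HCO3⁻] = α₁ × DIC = 0.9545 × 2.51 = 2.40 mmol/kg

[HCO3⁻] = 2.40 mmol/kg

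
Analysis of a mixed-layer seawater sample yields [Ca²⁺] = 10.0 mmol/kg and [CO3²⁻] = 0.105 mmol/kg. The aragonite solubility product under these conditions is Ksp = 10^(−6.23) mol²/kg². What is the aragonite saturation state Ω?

Ksp = 10^(−6.23) = 5.888×10^-7
Ω = [Ca²⁺][CO3²⁻]/Ksp = (10.0×10^-3)(0.105×10^-3) / 5.888×10^-7 = 1.78

Ω = 1.78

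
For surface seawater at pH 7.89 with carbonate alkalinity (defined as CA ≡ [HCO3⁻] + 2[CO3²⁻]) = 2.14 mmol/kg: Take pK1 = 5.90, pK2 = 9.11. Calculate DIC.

CA = [HCO3⁻] + 2[CO3²⁻] = (α₁ + 2α₂)·DIC
At pH 7.89: [H⁺]/K1 = 10^-1.99 = 0.010233, K2/[H⁺] = 10^-1.22 = 0.060256
α₁ = 1/(1 + 0.010233 + 0.060256) = 1/1.0705 = 0.9342; α₂ = α₁·K2/[H⁺] = 0.05629
α₁ + 2α₂ = 1.0467
DIC = CA / (α₁ + 2α₂) = 2.14 / 1.0467 = 2.04 mmol/kg

DIC = 2.04 mmol/kg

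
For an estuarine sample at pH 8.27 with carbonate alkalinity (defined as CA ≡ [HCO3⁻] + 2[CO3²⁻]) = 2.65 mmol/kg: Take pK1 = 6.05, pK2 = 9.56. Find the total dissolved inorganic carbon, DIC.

CA = [HCO3⁻] + 2[CO3²⁻] = (α₁ + 2α₂)·DIC
At pH 8.27: [H⁺]/K1 = 10^-2.22 = 0.0060256, K2/[H⁺] = 10^-1.29 = 0.051286
α₁ = 1/(1 + 0.0060256 + 0.051286) = 1/1.0573 = 0.9458; α₂ = α₁·K2/[H⁺] = 0.04851
α₁ + 2α₂ = 1.0428
DIC = CA / (α₁ + 2α₂) = 2.65 / 1.0428 = 2.54 mmol/kg

DIC = 2.54 mmol/kg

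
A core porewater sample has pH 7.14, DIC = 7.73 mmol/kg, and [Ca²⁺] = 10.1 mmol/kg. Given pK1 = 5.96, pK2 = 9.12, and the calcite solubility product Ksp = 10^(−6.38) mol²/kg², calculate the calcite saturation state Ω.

α₂ = 1 / (1 + [H⁺]/K2 + [H⁺]²/(K1K2)) = 1 / (1 + 10^+1.98 + 10^+0.80)
   = 1 / (1 + 95.499 + 6.3096) = 1/102.81 = 0.009727
[CO3²⁻] = α₂ × DIC = 0.009727 × 7.73 = 0.07519 mmol/kg
Ksp = 10^(−6.38) = 4.169×10^-7
Ω = [Ca²⁺][CO3²⁻]/Ksp = (10.1×10^-3)(7.519×10^-5) / 4.169×10^-7 = 1.82

Ω = 1.82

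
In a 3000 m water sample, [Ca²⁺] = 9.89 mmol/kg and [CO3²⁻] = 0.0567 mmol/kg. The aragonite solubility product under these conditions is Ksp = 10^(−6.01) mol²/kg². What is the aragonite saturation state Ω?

Ksp = 10^(−6.01) = 9.772×10^-7
Ω = [Ca²⁺][CO3²⁻]/Ksp = (9.89×10^-3)(0.0567×10^-3) / 9.772×10^-7 = 0.574

Ω = 0.574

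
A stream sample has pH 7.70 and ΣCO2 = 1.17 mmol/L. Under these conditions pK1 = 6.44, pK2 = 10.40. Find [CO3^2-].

α₂ = 1 / (1 + [H⁺]/K2 + [H⁺]²/(K1K2)) = 1 / (1 + 10^+2.70 + 10^+1.44)
   = 1 / (1 + 501.19 + 27.542) = 1/529.73 = 0.001888
[CO3²⁻] = α₂ × DIC = 0.001888 × 1.17 = 0.00221 mmol/L = 2.21 μmol/L

[CO3²⁻] = 2.21 μmol/L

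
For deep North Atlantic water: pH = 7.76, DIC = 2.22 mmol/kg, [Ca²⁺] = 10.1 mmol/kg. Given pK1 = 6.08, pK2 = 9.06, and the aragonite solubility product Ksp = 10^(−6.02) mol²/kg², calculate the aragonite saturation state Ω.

Ω = 1.10

α₂ = 1 / (1 + [H⁺]/K2 + [H⁺]²/(K1K2)) = 1 / (1 + 10^+1.30 + 10^-0.38)
   = 1 / (1 + 19.953 + 0.41687) = 1/21.369 = 0.04680
[CO3²⁻] = α₂ × DIC = 0.04680 × 2.22 = 0.1039 mmol/kg
Ksp = 10^(−6.02) = 9.550×10^-7
Ω = [Ca²⁺][CO3²⁻]/Ksp = (10.1×10^-3)(1.039×10^-4) / 9.550×10^-7 = 1.10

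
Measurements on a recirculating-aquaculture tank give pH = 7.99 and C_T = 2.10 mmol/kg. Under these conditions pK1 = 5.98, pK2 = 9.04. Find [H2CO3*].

[CO2*] = 18.7 μmol/kg

α₀ = 1 / (1 + K1/[H⁺] + K1K2/[H⁺]²) = 1 / (1 + 10^+2.01 + 10^+0.96)
   = 1 / (1 + 102.33 + 9.1201) = 1/112.45 = 0.008893
[CO2*] = α₀ × DIC = 0.008893 × 2.10 = 0.0187 mmol/kg = 18.7 μmol/kg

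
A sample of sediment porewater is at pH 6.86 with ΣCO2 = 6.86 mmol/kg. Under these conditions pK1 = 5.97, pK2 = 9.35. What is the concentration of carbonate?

α₂ = 1 / (1 + [H⁺]/K2 + [H⁺]²/(K1K2)) = 1 / (1 + 10^+2.49 + 10^+1.60)
   = 1 / (1 + 309.03 + 39.811) = 1/349.84 = 0.002858
[CO3²⁻] = α₂ × DIC = 0.002858 × 6.86 = 0.0196 mmol/kg = 19.6 μmol/kg

[CO3²⁻] = 19.6 μmol/kg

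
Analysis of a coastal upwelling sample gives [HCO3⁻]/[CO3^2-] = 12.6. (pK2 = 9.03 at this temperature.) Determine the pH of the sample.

pH = 7.93

From K2 = [H⁺][CO3^2-]/[HCO3⁻]:  pH = pK2 − log₁₀([HCO3⁻]/[CO3^2-])
log₁₀(12.6) = +1.100
pH = 9.03 − (+1.100) = 7.93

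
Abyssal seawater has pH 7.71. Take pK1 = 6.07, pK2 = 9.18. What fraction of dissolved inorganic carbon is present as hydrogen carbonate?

α₁ = 1 / (1 + [H⁺]/K1 + K2/[H⁺]) = 1 / (1 + 10^-1.64 + 10^-1.47)
   = 1 / (1 + 0.022909 + 0.033884) = 1/1.0568 = 0.9463

α₁ = 0.946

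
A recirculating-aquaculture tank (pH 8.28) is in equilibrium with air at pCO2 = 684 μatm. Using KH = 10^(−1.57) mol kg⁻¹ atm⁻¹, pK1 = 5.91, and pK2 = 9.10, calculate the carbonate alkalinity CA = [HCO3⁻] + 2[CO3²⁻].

[CO2*] = KH · pCO2 = 10^(−1.57) × 684×10^-6 = 1.841×10^-5 mol/kg
α₀ = 1/(1 + K1/[H⁺] + K1K2/[H⁺]²) = 1/(1 + 10^+2.37 + 10^+1.55) = 0.003691
DIC = [CO2*]/α₀ = 1.841×10^-5 / 0.003691 = 4.987 mmol/kg
CA = (α₁ + 2α₂)·DIC = (0.8653 + 2×0.1310) × 4.987 = 5.62 mmol/kg

CA = 5.62 mmol/kg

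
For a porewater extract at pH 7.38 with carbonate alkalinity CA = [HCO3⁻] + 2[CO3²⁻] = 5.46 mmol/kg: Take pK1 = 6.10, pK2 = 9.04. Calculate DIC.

DIC = 5.62 mmol/kg

CA = [HCO3⁻] + 2[CO3²⁻] = (α₁ + 2α₂)·DIC
At pH 7.38: [H⁺]/K1 = 10^-1.28 = 0.052481, K2/[H⁺] = 10^-1.66 = 0.021878
α₁ = 1/(1 + 0.052481 + 0.021878) = 1/1.0744 = 0.9308; α₂ = α₁·K2/[H⁺] = 0.02036
α₁ + 2α₂ = 0.9715
DIC = CA / (α₁ + 2α₂) = 5.46 / 0.9715 = 5.62 mmol/kg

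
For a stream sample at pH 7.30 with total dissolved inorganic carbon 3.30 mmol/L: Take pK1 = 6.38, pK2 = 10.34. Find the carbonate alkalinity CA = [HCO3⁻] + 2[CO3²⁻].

CA = [HCO3⁻] + 2[CO3²⁻] = (α₁ + 2α₂)·DIC
At pH 7.30: [H⁺]/K1 = 10^-0.92 = 0.12023, K2/[H⁺] = 10^-3.04 = 0.00091201
α₁ = 1/(1 + 0.12023 + 0.00091201) = 1/1.1211 = 0.8920; α₂ = α₁·K2/[H⁺] = 0.0008135
α₁ + 2α₂ = 0.8936
CA = 0.8936 × 3.30 = 2.95 mmol/L

CA = 2.95 mmol/L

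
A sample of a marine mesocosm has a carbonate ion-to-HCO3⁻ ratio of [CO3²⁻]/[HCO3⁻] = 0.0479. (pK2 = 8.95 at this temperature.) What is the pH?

From K2 = [H⁺][CO3²⁻]/[HCO3⁻]:  pH = pK2 + log₁₀([CO3²⁻]/[HCO3⁻])
log₁₀(0.0479) = -1.320
pH = 8.95 + (-1.320) = 7.63

pH = 7.63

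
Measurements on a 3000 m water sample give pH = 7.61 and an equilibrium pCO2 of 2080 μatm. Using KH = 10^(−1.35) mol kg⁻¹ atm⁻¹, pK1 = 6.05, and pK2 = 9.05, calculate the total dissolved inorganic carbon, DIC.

DIC = 3.59 mmol/kg

[CO2*] = KH · pCO2 = 10^(−1.35) × 2080×10^-6 = 9.291×10^-5 mol/kg
α₀ = 1/(1 + K1/[H⁺] + K1K2/[H⁺]²) = 1/(1 + 10^+1.56 + 10^+0.12) = 0.02589
DIC = [CO2*]/α₀ = 9.291×10^-5 / 0.02589 = 3.59 mmol/kg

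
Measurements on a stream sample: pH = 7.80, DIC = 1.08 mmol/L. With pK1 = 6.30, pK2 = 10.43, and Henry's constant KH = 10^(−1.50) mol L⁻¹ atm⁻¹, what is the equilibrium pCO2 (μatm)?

α₀ = 1 / (1 + K1/[H⁺] + K1K2/[H⁺]²) = 1 / (1 + 10^+1.50 + 10^-1.13)
   = 1 / (1 + 31.623 + 0.074131) = 1/32.697 = 0.03058
[CO2*] = α₀ × DIC = 0.03058 × 1.08 = 0.03303 mmol/L
pCO2 = [CO2*]/KH = 3.303×10^-5 / 3.162×10^-2 = 1040 μatm

pCO2 = 1040 μatm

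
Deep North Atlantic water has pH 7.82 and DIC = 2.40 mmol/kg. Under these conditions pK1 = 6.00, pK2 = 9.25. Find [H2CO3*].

α₀ = 1 / (1 + K1/[H⁺] + K1K2/[H⁺]²) = 1 / (1 + 10^+1.82 + 10^+0.39)
   = 1 / (1 + 66.069 + 2.4547) = 1/69.524 = 0.01438
[CO2*] = α₀ × DIC = 0.01438 × 2.40 = 0.0345 mmol/kg

[CO2*] = 0.0345 mmol/kg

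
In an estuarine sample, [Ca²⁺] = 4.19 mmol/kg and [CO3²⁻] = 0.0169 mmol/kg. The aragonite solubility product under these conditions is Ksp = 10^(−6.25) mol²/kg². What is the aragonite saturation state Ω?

Ω = 0.126

Ksp = 10^(−6.25) = 5.623×10^-7
Ω = [Ca²⁺][CO3²⁻]/Ksp = (4.19×10^-3)(0.0169×10^-3) / 5.623×10^-7 = 0.126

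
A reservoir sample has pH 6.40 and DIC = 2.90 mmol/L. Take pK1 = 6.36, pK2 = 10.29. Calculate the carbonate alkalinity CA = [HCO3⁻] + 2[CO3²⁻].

CA = 1.52 mmol/L

CA = [HCO3⁻] + 2[CO3²⁻] = (α₁ + 2α₂)·DIC
At pH 6.40: [H⁺]/K1 = 10^-0.04 = 0.91201, K2/[H⁺] = 10^-3.89 = 0.00012882
α₁ = 1/(1 + 0.91201 + 0.00012882) = 1/1.9121 = 0.5230; α₂ = α₁·K2/[H⁺] = 6.737×10^-5
α₁ + 2α₂ = 0.5231
CA = 0.5231 × 2.90 = 1.52 mmol/L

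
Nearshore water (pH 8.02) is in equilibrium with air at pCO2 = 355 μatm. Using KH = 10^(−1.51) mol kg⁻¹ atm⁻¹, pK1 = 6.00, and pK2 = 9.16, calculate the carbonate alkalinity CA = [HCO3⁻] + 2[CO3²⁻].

[CO2*] = KH · pCO2 = 10^(−1.51) × 355×10^-6 = 1.097×10^-5 mol/kg
α₀ = 1/(1 + K1/[H⁺] + K1K2/[H⁺]²) = 1/(1 + 10^+2.02 + 10^+0.88) = 0.008826
DIC = [CO2*]/α₀ = 1.097×10^-5 / 0.008826 = 1.243 mmol/kg
CA = (α₁ + 2α₂)·DIC = (0.9242 + 2×0.06695) × 1.243 = 1.32 mmol/kg

CA = 1.32 mmol/kg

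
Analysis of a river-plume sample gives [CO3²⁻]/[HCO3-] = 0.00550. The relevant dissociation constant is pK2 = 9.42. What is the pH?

From K2 = [H⁺][CO3²⁻]/[HCO3-]:  pH = pK2 + log₁₀([CO3²⁻]/[HCO3-])
log₁₀(0.00550) = -2.260
pH = 9.42 + (-2.260) = 7.16

pH = 7.16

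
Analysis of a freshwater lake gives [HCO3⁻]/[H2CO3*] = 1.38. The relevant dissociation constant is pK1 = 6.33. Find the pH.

From K1 = [H⁺][HCO3⁻]/[H2CO3*]:  pH = pK1 + log₁₀([HCO3⁻]/[H2CO3*])
log₁₀(1.38) = +0.140
pH = 6.33 + (+0.140) = 6.47

pH = 6.47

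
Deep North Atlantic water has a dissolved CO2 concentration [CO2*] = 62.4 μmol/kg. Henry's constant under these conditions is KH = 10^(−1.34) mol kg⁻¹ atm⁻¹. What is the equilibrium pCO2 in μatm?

KH = 10^(−1.34) = 4.571×10^-2 mol kg⁻¹ atm⁻¹
pCO2 = [CO2*]/KH = 62.4×10^-6 / 4.571×10^-2 = 1.37×10^-3 atm = 1370 μatm

pCO2 = 1370 μatm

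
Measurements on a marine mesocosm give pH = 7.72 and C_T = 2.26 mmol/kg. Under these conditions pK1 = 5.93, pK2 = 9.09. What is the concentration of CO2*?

[CO2*] = 0.0346 mmol/kg

α₀ = 1 / (1 + K1/[H⁺] + K1K2/[H⁺]²) = 1 / (1 + 10^+1.79 + 10^+0.42)
   = 1 / (1 + 61.660 + 2.6303) = 1/65.290 = 0.01532
[CO2*] = α₀ × DIC = 0.01532 × 2.26 = 0.0346 mmol/kg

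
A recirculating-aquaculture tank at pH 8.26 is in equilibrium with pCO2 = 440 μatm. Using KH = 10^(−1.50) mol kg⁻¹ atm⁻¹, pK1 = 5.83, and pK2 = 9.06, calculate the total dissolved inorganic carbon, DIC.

[CO2*] = KH · pCO2 = 10^(−1.50) × 440×10^-6 = 1.391×10^-5 mol/kg
α₀ = 1/(1 + K1/[H⁺] + K1K2/[H⁺]²) = 1/(1 + 10^+2.43 + 10^+1.63) = 0.003197
DIC = [CO2*]/α₀ = 1.391×10^-5 / 0.003197 = 4.35 mmol/kg

DIC = 4.35 mmol/kg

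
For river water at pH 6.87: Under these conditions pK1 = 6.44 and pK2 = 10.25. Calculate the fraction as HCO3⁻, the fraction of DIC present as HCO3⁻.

α₁ = 1 / (1 + [H⁺]/K1 + K2/[H⁺]) = 1 / (1 + 10^-0.43 + 10^-3.38)
   = 1 / (1 + 0.37154 + 0.00041687) = 1/1.3720 = 0.7289

α₁ = 0.729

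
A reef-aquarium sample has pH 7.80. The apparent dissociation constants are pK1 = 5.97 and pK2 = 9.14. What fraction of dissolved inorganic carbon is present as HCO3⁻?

α₁ = 0.943

α₁ = 1 / (1 + [H⁺]/K1 + K2/[H⁺]) = 1 / (1 + 10^-1.83 + 10^-1.34)
   = 1 / (1 + 0.014791 + 0.045709) = 1/1.0605 = 0.9430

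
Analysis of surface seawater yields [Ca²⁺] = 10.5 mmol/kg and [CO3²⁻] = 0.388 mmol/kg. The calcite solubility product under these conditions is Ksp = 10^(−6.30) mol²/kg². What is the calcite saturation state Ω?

Ksp = 10^(−6.30) = 5.012×10^-7
Ω = [Ca²⁺][CO3²⁻]/Ksp = (10.5×10^-3)(0.388×10^-3) / 5.012×10^-7 = 8.13

Ω = 8.13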